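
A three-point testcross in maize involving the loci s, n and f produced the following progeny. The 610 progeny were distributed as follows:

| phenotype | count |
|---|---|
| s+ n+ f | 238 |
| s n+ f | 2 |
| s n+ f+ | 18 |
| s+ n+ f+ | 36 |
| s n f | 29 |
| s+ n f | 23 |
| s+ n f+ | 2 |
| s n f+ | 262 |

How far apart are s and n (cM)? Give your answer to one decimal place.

7.4 cM

The two most frequent reciprocal classes, s n f+ and s+ n+ f, are the parental types, so the F1 was s n f+ / s+ n+ f.
The two rarest classes, s+ n f+ and s n+ f, are the double crossovers. Comparing them with the parentals, only the s allele has switched, so s is the middle locus and the order is n – s – f.
Crossovers in the n–s interval produce the single-crossover classes s n+ f+ and s+ n f (18 + 23 = 41) plus the double crossovers (4).
RF(n–s) = (41 + 4) / 610 = 45/610 = 0.0738 → 7.4 cM.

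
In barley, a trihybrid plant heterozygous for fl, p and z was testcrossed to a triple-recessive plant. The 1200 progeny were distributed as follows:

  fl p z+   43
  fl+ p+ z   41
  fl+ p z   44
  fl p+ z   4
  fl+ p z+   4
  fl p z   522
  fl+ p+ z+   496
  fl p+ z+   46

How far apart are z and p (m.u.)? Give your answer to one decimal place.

The two most frequent reciprocal classes, fl+ p+ z+ and fl p z, are the parental types, so the F1 was fl+ p+ z+ / fl p z.
The two rarest classes, fl+ p z+ and fl p+ z, are the double crossovers. Comparing them with the parentals, only the p allele has switched, so p is the middle locus and the order is z – p – fl.
Crossovers in the z–p interval produce the single-crossover classes fl+ p+ z and fl p z+ (41 + 43 = 84) plus the double crossovers (8).
RF(z–p) = (84 + 8) / 1200 = 92/1200 = 0.0767 → 7.7 m.u.

7.7 m.u.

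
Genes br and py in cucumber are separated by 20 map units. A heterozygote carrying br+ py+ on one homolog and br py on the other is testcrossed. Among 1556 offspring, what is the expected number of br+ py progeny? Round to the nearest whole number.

156

A map distance of 20 map units corresponds to a recombination frequency of 0.200.
The F1 is br+ py+ / br py, so br+ py is a recombinant gamete class with expected frequency r/2 = 0.200/2 = 0.1000.
Expected number = 0.1000 × 1556 = 155.60 ≈ 156.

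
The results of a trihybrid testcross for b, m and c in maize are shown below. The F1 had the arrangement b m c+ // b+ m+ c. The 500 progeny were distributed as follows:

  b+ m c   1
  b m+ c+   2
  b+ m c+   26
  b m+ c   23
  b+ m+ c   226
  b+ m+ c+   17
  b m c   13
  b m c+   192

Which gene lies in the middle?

m

The two rarest classes, b m+ c+ and b+ m c, are the double crossovers. Comparing them with the parentals, only the m allele has switched, so m is the middle locus and the order is c – m – b.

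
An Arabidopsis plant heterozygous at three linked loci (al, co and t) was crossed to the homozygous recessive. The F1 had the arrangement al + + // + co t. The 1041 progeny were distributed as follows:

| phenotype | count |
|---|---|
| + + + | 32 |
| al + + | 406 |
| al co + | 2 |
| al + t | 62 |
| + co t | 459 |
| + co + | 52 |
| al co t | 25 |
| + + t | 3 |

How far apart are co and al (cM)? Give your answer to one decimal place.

The two rarest classes, al co + and + + t, are the double crossovers. Comparing them with the parentals, only the co allele has switched, so co is the middle locus and the order is al – co – t.
Crossovers in the al–co interval produce the single-crossover classes + + + and al co t (32 + 25 = 57) plus the double crossovers (5).
RF(al–co) = (57 + 5) / 1041 = 62/1041 = 0.0596 → 6.0 cM.

6.0 cM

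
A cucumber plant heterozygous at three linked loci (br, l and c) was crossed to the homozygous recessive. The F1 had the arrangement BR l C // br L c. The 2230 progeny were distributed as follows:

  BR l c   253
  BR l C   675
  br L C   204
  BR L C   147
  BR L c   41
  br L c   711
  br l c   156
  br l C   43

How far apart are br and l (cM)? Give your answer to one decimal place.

The two rarest classes, br l C and BR L c, are the double crossovers. Comparing them with the parentals, only the br allele has switched, so br is the middle locus and the order is c – br – l.
Crossovers in the br–l interval produce the single-crossover classes BR L C and br l c (147 + 156 = 303) plus the double crossovers (84).
RF(br–l) = (303 + 84) / 2230 = 387/2230 = 0.1735 → 17.4 cM.

17.4 cM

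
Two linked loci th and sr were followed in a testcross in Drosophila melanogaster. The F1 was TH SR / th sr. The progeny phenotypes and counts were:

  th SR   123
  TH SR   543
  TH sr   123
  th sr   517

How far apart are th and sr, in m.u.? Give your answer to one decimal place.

18.8 m.u.

The recombinant classes are TH sr and th SR: 123 + 123 = 246.
Recombination frequency = 246/1306 = 0.1884 ≈ 18.8%, i.e. 18.8 m.u.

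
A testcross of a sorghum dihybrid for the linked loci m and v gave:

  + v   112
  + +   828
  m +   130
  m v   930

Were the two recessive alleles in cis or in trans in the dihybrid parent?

The two most frequent classes are + + (828) and m v (930); these are the parental (non-recombinant) types.
So the F1 carried + + on one chromosome and m v on the other — the recessive alleles are on the same chromosome (cis / coupling).

cis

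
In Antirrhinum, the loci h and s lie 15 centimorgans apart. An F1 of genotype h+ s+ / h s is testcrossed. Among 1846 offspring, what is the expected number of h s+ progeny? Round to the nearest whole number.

A map distance of 15 centimorgans corresponds to a recombination frequency of 0.150.
The F1 is h+ s+ / h s, so h s+ is a recombinant gamete class with expected frequency r/2 = 0.150/2 = 0.0750.
Expected number = 0.0750 × 1846 = 138.45 ≈ 138.

138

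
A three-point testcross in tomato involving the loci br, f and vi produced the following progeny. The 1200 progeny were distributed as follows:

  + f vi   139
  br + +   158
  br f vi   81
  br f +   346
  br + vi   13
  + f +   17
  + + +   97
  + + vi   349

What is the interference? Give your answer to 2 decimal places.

The two most frequent reciprocal classes, + + vi and br f +, are the parental types, so the F1 was + + vi / br f +.
The two rarest classes, br + vi and + f +, are the double crossovers. Comparing them with the parentals, only the br allele has switched, so br is the middle locus and the order is vi – br – f.
vi–br: (178 + 30)/1200 = 0.1733; br–f: (297 + 30)/1200 = 0.2725.
Expected DCO frequency = 0.1733 × 0.2725 ≈ 0.04722; observed = 30/1200 ≈ 0.02500.
Coefficient of coincidence = 0.02500/0.04722 ≈ 0.53; interference = 1 − 0.53 = 0.47.

0.47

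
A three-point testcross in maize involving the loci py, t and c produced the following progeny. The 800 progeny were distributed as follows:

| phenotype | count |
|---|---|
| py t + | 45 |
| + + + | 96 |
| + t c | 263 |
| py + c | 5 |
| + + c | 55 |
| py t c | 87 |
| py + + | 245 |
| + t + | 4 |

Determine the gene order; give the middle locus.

c

The two most frequent reciprocal classes, py + + and + t c, are the parental types, so the F1 was py + + / + t c.
The two rarest classes, py + c and + t +, are the double crossovers. Comparing them with the parentals, only the c allele has switched, so c is the middle locus and the order is t – c – py.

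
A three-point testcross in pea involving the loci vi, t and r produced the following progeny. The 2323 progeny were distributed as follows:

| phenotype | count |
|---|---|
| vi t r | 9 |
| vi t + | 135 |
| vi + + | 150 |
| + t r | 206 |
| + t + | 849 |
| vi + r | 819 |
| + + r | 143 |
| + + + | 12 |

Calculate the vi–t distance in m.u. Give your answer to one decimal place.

The two most frequent reciprocal classes, + t + and vi + r, are the parental types, so the F1 was + t + / vi + r.
The two rarest classes, + + + and vi t r, are the double crossovers. Comparing them with the parentals, only the t allele has switched, so t is the middle locus and the order is vi – t – r.
Crossovers in the vi–t interval produce the single-crossover classes vi t + and + + r (135 + 143 = 278) plus the double crossovers (21).
RF(vi–t) = (278 + 21) / 2323 = 299/2323 = 0.1287 → 12.9 m.u.

12.9 m.u.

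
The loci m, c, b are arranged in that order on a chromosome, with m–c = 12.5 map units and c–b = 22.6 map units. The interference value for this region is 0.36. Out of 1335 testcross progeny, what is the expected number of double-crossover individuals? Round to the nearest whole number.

24

Map distances give recombination frequencies of 0.125 and 0.226 for the two intervals.
With interference 0.36 (so coincidence = 0.64), expected double-crossover frequency = 0.125 × 0.226 × 0.64 = 0.01808.
Expected number = 0.01808 × 1335 = 24.14 ≈ 24.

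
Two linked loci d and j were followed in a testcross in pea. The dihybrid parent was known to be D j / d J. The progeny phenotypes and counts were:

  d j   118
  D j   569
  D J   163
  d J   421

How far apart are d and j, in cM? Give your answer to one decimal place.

22.1 cM

The recombinant classes are D J and d j: 163 + 118 = 281.
Recombination frequency = 281/1271 = 0.2211 ≈ 22.1%, i.e. 22.1 cM.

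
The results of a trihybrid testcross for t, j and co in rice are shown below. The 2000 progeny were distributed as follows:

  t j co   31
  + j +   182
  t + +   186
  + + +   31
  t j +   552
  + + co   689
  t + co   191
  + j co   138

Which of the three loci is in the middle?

co

The two most frequent reciprocal classes, + + co and t j +, are the parental types, so the F1 was + + co / t j +.
The two rarest classes, + + + and t j co, are the double crossovers. Comparing them with the parentals, only the co allele has switched, so co is the middle locus and the order is t – co – j.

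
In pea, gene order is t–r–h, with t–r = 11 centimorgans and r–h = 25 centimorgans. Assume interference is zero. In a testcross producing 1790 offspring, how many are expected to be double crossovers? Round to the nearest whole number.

Map distances give recombination frequencies of 0.110 and 0.250 for the two intervals.
With no interference, expected double-crossover frequency = 0.110 × 0.250 = 0.02750.
Expected number = 0.02750 × 1790 = 49.23 ≈ 49.

49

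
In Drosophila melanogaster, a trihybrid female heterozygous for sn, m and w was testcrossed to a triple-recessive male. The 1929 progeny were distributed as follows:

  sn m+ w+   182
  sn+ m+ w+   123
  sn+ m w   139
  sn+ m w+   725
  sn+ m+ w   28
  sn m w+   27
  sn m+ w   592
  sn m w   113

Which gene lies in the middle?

The two most frequent reciprocal classes, sn m+ w and sn+ m w+, are the parental types, so the F1 was sn m+ w / sn+ m w+.
The two rarest classes, sn+ m+ w and sn m w+, are the double crossovers. Comparing them with the parentals, only the sn allele has switched, so sn is the middle locus and the order is w – sn – m.

sn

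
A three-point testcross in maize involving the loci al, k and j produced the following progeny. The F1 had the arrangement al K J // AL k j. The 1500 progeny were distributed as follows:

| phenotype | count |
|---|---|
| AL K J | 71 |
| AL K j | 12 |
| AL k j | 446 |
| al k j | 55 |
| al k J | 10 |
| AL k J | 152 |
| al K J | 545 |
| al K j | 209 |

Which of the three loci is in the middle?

The two rarest classes, al k J and AL K j, are the double crossovers. Comparing them with the parentals, only the k allele has switched, so k is the middle locus and the order is j – k – al.

k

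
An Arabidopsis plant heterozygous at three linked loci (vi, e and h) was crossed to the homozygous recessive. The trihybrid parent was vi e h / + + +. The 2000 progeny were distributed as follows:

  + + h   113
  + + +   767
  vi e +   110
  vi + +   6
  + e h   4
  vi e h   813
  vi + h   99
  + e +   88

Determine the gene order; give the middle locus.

The two rarest classes, + e h and vi + +, are the double crossovers. Comparing them with the parentals, only the vi allele has switched, so vi is the middle locus and the order is e – vi – h.

vi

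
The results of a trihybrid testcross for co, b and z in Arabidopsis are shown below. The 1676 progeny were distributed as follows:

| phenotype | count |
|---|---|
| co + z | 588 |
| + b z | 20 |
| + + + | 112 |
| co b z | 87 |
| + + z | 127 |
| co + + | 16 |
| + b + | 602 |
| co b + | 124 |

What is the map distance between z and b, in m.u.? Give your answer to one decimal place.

14.0 m.u.

The two most frequent reciprocal classes, co + z and + b +, are the parental types, so the F1 was co + z / + b +.
The two rarest classes, co + + and + b z, are the double crossovers. Comparing them with the parentals, only the z allele has switched, so z is the middle locus and the order is b – z – co.
Crossovers in the b–z interval produce the single-crossover classes co b z and + + + (87 + 112 = 199) plus the double crossovers (36).
RF(b–z) = (199 + 36) / 1676 = 235/1676 = 0.1402 → 14.0 m.u.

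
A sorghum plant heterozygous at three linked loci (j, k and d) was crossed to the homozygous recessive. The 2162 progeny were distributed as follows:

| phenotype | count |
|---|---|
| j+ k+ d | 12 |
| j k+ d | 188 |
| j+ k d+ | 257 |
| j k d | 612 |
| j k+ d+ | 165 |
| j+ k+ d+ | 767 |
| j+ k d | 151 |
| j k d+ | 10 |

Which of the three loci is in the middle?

The two most frequent reciprocal classes, j+ k+ d+ and j k d, are the parental types, so the F1 was j+ k+ d+ / j k d.
The two rarest classes, j+ k+ d and j k d+, are the double crossovers. Comparing them with the parentals, only the d allele has switched, so d is the middle locus and the order is k – d – j.

d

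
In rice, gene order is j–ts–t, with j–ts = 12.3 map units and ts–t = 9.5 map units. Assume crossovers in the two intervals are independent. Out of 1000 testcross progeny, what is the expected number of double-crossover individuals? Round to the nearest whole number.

12

Map distances give recombination frequencies of 0.123 and 0.095 for the two intervals.
With no interference, expected double-crossover frequency = 0.123 × 0.095 = 0.01169.
Expected number = 0.01169 × 1000 = 11.69 ≈ 12.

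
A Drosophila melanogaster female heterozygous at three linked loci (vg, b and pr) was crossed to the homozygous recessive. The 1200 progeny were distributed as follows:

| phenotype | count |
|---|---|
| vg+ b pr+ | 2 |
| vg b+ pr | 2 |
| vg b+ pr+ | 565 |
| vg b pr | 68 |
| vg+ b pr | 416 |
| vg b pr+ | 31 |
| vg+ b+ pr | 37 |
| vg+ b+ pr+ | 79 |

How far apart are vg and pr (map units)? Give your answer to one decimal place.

12.6 map units

The two most frequent reciprocal classes, vg+ b pr and vg b+ pr+, are the parental types, so the F1 was vg+ b pr / vg b+ pr+.
The two rarest classes, vg+ b pr+ and vg b+ pr, are the double crossovers. Comparing them with the parentals, only the pr allele has switched, so pr is the middle locus and the order is vg – pr – b.
Crossovers in the vg–pr interval produce the single-crossover classes vg b pr and vg+ b+ pr+ (68 + 79 = 147) plus the double crossovers (4).
RF(vg–pr) = (147 + 4) / 1200 = 151/1200 = 0.1258 → 12.6 map units.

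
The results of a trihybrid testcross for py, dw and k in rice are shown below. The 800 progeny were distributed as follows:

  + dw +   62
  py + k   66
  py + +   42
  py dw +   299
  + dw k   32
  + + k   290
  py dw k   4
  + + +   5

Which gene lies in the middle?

The two most frequent reciprocal classes, + + k and py dw +, are the parental types, so the F1 was + + k / py dw +.
The two rarest classes, + + + and py dw k, are the double crossovers. Comparing them with the parentals, only the k allele has switched, so k is the middle locus and the order is py – k – dw.

k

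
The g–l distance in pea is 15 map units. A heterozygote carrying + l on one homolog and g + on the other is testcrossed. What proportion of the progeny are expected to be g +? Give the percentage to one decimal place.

A map distance of 15 map units corresponds to a recombination frequency of 0.150.
The F1 is + l / g +, so g + is a parental gamete class with expected frequency (1 − r)/2 = 0.850/2 = 0.4250.
That is 0.4250 = 42.5% of the progeny.

42.5%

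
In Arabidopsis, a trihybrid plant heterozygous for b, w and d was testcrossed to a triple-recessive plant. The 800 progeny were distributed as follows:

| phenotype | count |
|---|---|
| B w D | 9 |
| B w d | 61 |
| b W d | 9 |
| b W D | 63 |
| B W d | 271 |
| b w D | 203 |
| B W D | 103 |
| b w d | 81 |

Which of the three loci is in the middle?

The two most frequent reciprocal classes, B W d and b w D, are the parental types, so the F1 was B W d / b w D.
The two rarest classes, b W d and B w D, are the double crossovers. Comparing them with the parentals, only the b allele has switched, so b is the middle locus and the order is w – b – d.

b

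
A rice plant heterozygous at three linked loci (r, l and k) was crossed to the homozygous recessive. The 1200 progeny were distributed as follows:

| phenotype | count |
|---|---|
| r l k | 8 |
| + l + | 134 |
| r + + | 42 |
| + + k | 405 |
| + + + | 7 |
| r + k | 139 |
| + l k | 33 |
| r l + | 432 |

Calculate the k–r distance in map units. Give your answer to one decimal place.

The two most frequent reciprocal classes, + + k and r l +, are the parental types, so the F1 was + + k / r l +.
The two rarest classes, + + + and r l k, are the double crossovers. Comparing them with the parentals, only the k allele has switched, so k is the middle locus and the order is r – k – l.
Crossovers in the r–k interval produce the single-crossover classes r + k and + l + (139 + 134 = 273) plus the double crossovers (15).
RF(r–k) = (273 + 15) / 1200 = 288/1200 = 0.2400 → 24.0 map units.

24.0 map units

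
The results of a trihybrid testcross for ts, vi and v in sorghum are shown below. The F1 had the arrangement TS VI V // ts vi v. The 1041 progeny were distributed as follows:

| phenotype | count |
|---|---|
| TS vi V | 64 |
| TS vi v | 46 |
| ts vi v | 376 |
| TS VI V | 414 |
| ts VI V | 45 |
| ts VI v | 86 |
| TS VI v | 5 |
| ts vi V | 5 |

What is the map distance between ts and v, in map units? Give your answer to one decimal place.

The two rarest classes, TS VI v and ts vi V, are the double crossovers. Comparing them with the parentals, only the v allele has switched, so v is the middle locus and the order is ts – v – vi.
Crossovers in the ts–v interval produce the single-crossover classes ts VI V and TS vi v (45 + 46 = 91) plus the double crossovers (10).
RF(ts–v) = (91 + 10) / 1041 = 101/1041 = 0.0970 → 9.7 map units.

9.7 map units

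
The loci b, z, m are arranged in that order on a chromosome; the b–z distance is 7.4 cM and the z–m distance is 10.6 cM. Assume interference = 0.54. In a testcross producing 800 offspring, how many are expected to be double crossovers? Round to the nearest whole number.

3

Map distances give recombination frequencies of 0.074 and 0.106 for the two intervals.
With interference 0.54 (so coincidence = 0.46), expected double-crossover frequency = 0.074 × 0.106 × 0.46 = 0.00361.
Expected number = 0.00361 × 800 = 2.89 ≈ 3.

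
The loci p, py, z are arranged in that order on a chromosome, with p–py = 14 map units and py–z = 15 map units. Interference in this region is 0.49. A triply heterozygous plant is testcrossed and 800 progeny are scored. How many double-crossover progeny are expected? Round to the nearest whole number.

9

Map distances give recombination frequencies of 0.140 and 0.150 for the two intervals.
With interference 0.49 (so coincidence = 0.51), expected double-crossover frequency = 0.140 × 0.150 × 0.51 = 0.01071.
Expected number = 0.01071 × 800 = 8.57 ≈ 9.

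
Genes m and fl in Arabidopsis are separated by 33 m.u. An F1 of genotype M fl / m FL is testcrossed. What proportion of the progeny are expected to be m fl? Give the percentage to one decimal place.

16.5%

A map distance of 33 m.u. corresponds to a recombination frequency of 0.330.
The F1 is M fl / m FL, so m fl is a recombinant gamete class with expected frequency r/2 = 0.330/2 = 0.1650.
That is 0.1650 = 16.5% of the progeny.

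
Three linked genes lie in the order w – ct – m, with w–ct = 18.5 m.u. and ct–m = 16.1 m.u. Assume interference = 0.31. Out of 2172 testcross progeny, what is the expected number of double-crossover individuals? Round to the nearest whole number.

45

Map distances give recombination frequencies of 0.185 and 0.161 for the two intervals.
With interference 0.31 (so coincidence = 0.69), expected double-crossover frequency = 0.185 × 0.161 × 0.69 = 0.02055.
Expected number = 0.02055 × 2172 = 44.64 ≈ 45.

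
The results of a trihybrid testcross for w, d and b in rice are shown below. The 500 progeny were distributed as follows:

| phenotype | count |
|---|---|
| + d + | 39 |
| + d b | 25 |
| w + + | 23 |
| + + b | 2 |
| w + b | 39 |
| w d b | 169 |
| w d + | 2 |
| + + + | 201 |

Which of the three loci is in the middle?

b

The two most frequent reciprocal classes, + + + and w d b, are the parental types, so the F1 was + + + / w d b.
The two rarest classes, + + b and w d +, are the double crossovers. Comparing them with the parentals, only the b allele has switched, so b is the middle locus and the order is d – b – w.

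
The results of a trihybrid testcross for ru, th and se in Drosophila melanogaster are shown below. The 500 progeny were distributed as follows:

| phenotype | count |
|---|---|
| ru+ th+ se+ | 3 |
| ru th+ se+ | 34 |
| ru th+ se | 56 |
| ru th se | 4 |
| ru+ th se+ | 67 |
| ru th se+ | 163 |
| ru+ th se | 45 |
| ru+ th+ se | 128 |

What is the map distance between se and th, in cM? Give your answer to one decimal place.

The two most frequent reciprocal classes, ru+ th+ se and ru th se+, are the parental types, so the F1 was ru+ th+ se / ru th se+.
The two rarest classes, ru+ th+ se+ and ru th se, are the double crossovers. Comparing them with the parentals, only the se allele has switched, so se is the middle locus and the order is th – se – ru.
Crossovers in the th–se interval produce the single-crossover classes ru+ th se and ru th+ se+ (45 + 34 = 79) plus the double crossovers (7).
RF(th–se) = (79 + 7) / 500 = 86/500 = 0.1720 → 17.2 cM.

17.2 cM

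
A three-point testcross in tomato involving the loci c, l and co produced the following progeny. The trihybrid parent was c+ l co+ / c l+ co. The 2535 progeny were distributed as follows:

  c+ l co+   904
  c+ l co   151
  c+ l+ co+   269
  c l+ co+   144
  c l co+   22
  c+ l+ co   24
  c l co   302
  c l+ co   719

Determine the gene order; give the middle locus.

The two rarest classes, c l co+ and c+ l+ co, are the double crossovers. Comparing them with the parentals, only the c allele has switched, so c is the middle locus and the order is l – c – co.

c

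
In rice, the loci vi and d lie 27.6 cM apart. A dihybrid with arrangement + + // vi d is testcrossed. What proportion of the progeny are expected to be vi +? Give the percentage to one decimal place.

A map distance of 27.6 cM corresponds to a recombination frequency of 0.276.
The F1 is + + / vi d, so vi + is a recombinant gamete class with expected frequency r/2 = 0.276/2 = 0.1380.
That is 0.1380 = 13.8% of the progeny.

13.8%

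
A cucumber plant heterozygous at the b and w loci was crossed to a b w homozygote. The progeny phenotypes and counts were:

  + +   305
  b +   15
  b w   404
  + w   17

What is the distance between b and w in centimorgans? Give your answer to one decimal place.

The two most frequent classes, + + (305) and b w (404), are the parental types, so the F1 was + + / b w.
The recombinant classes are + w and b +: 17 + 15 = 32.
Recombination frequency = 32/741 = 0.0432 ≈ 4.3%, i.e. 4.3 centimorgans.

4.3 centimorgans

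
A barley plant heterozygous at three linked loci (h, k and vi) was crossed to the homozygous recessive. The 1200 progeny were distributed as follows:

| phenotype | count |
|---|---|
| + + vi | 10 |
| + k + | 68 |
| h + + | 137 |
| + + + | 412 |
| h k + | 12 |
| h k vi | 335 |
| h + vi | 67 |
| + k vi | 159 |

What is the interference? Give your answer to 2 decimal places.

0.47

The two most frequent reciprocal classes, + + + and h k vi, are the parental types, so the F1 was + + + / h k vi.
The two rarest classes, + + vi and h k +, are the double crossovers. Comparing them with the parentals, only the vi allele has switched, so vi is the middle locus and the order is k – vi – h.
k–vi: (135 + 22)/1200 = 0.1308; vi–h: (296 + 22)/1200 = 0.2650.
Expected DCO frequency = 0.1308 × 0.2650 ≈ 0.03466; observed = 22/1200 ≈ 0.01833.
Coefficient of coincidence = 0.01833/0.03466 ≈ 0.53; interference = 1 − 0.53 = 0.47.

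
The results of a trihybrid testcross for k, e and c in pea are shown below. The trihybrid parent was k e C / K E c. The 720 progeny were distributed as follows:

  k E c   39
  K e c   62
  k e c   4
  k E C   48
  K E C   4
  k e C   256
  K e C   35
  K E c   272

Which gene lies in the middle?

c

The two rarest classes, k e c and K E C, are the double crossovers. Comparing them with the parentals, only the c allele has switched, so c is the middle locus and the order is k – c – e.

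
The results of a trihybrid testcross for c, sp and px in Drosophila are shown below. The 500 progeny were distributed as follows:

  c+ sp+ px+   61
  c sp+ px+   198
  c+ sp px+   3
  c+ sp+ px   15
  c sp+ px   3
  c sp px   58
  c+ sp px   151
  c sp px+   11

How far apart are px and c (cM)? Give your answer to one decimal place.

The two most frequent reciprocal classes, c sp+ px+ and c+ sp px, are the parental types, so the F1 was c sp+ px+ / c+ sp px.
The two rarest classes, c sp+ px and c+ sp px+, are the double crossovers. Comparing them with the parentals, only the px allele has switched, so px is the middle locus and the order is sp – px – c.
Crossovers in the px–c interval produce the single-crossover classes c+ sp+ px+ and c sp px (61 + 58 = 119) plus the double crossovers (6).
RF(px–c) = (119 + 6) / 500 = 125/500 = 0.2500 → 25.0 cM.

25.0 cM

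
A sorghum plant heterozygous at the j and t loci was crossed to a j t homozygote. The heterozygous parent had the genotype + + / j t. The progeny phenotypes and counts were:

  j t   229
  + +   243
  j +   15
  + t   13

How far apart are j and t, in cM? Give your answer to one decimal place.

The recombinant classes are + t and j +: 13 + 15 = 28.
Recombination frequency = 28/500 = 0.0560 ≈ 5.6%, i.e. 5.6 cM.

5.6 cM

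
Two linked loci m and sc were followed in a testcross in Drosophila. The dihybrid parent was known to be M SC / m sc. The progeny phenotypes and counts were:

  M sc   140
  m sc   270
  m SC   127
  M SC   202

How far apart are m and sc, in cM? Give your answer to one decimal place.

36.1 cM

The recombinant classes are M sc and m SC: 140 + 127 = 267.
Recombination frequency = 267/739 = 0.3613 ≈ 36.1%, i.e. 36.1 cM.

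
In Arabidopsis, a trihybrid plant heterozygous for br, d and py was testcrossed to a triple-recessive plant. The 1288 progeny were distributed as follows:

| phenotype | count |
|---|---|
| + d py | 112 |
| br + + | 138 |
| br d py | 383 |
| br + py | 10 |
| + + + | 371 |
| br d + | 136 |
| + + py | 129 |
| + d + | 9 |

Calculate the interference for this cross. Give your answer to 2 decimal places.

The two most frequent reciprocal classes, + + + and br d py, are the parental types, so the F1 was + + + / br d py.
The two rarest classes, + d + and br + py, are the double crossovers. Comparing them with the parentals, only the d allele has switched, so d is the middle locus and the order is py – d – br.
py–d: (265 + 19)/1288 = 0.2205; d–br: (250 + 19)/1288 = 0.2089.
Expected DCO frequency = 0.2205 × 0.2089 ≈ 0.04606; observed = 19/1288 ≈ 0.01475.
Coefficient of coincidence = 0.01475/0.04606 ≈ 0.32; interference = 1 − 0.32 = 0.68.

0.68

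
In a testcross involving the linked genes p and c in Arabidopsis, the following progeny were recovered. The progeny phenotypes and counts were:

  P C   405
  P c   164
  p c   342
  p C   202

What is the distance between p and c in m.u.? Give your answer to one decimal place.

32.9 m.u.

The two most frequent classes, P C (405) and p c (342), are the parental types, so the F1 was P C / p c.
The recombinant classes are P c and p C: 164 + 202 = 366.
Recombination frequency = 366/1113 = 0.3288 ≈ 32.9%, i.e. 32.9 m.u.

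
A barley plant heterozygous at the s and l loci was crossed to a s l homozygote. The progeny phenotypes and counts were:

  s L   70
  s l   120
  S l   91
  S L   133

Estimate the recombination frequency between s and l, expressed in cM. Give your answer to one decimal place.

38.9 cM

The two most frequent classes, S L (133) and s l (120), are the parental types, so the F1 was S L / s l.
The recombinant classes are S l and s L: 91 + 70 = 161.
Recombination frequency = 161/414 = 0.3889 ≈ 38.9%, i.e. 38.9 cM.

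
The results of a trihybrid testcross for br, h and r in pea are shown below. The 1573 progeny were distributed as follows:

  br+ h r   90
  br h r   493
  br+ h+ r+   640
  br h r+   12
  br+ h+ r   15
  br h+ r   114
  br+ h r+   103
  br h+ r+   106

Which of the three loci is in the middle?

The two most frequent reciprocal classes, br h r and br+ h+ r+, are the parental types, so the F1 was br h r / br+ h+ r+.
The two rarest classes, br h r+ and br+ h+ r, are the double crossovers. Comparing them with the parentals, only the r allele has switched, so r is the middle locus and the order is br – r – h.

r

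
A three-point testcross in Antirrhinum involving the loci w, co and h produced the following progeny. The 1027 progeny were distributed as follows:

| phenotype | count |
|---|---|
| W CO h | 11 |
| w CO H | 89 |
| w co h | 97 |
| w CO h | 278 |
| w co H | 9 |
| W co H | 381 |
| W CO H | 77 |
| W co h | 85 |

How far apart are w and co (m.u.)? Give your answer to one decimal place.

18.9 m.u.

The two most frequent reciprocal classes, W co H and w CO h, are the parental types, so the F1 was W co H / w CO h.
The two rarest classes, w co H and W CO h, are the double crossovers. Comparing them with the parentals, only the w allele has switched, so w is the middle locus and the order is co – w – h.
Crossovers in the co–w interval produce the single-crossover classes W CO H and w co h (77 + 97 = 174) plus the double crossovers (20).
RF(co–w) = (174 + 20) / 1027 = 194/1027 = 0.1889 → 18.9 m.u.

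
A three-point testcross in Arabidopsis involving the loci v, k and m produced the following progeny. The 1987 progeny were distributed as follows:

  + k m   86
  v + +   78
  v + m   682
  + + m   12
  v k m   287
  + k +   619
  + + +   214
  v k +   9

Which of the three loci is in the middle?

The two most frequent reciprocal classes, v + m and + k +, are the parental types, so the F1 was v + m / + k +.
The two rarest classes, + + m and v k +, are the double crossovers. Comparing them with the parentals, only the v allele has switched, so v is the middle locus and the order is k – v – m.

v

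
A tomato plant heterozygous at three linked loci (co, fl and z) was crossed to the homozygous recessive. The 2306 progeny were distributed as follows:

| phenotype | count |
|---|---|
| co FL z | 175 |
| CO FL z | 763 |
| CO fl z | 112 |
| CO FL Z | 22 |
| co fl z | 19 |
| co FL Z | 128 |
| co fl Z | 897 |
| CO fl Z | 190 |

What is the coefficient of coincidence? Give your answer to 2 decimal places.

0.83

The two most frequent reciprocal classes, co fl Z and CO FL z, are the parental types, so the F1 was co fl Z / CO FL z.
The two rarest classes, co fl z and CO FL Z, are the double crossovers. Comparing them with the parentals, only the z allele has switched, so z is the middle locus and the order is fl – z – co.
fl–z: (240 + 41)/2306 = 0.1219; z–co: (365 + 41)/2306 = 0.1761.
Expected DCO frequency = 0.1219 × 0.1761 ≈ 0.02147; observed = 41/2306 ≈ 0.01778.
Coefficient of coincidence = 0.01778/0.02147 ≈ 0.83.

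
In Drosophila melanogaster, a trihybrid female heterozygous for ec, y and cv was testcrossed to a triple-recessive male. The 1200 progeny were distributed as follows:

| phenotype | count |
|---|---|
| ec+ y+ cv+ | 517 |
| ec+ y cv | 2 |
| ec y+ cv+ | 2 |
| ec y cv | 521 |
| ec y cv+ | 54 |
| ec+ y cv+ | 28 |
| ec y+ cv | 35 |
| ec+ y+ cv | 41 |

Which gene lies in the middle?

The two most frequent reciprocal classes, ec y cv and ec+ y+ cv+, are the parental types, so the F1 was ec y cv / ec+ y+ cv+.
The two rarest classes, ec+ y cv and ec y+ cv+, are the double crossovers. Comparing them with the parentals, only the ec allele has switched, so ec is the middle locus and the order is cv – ec – y.

ec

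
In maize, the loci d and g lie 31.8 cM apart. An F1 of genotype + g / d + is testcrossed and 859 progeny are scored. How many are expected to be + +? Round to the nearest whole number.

A map distance of 31.8 cM corresponds to a recombination frequency of 0.318.
The F1 is + g / d +, so + + is a recombinant gamete class with expected frequency r/2 = 0.318/2 = 0.1590.
Expected number = 0.1590 × 859 = 136.58 ≈ 137.

137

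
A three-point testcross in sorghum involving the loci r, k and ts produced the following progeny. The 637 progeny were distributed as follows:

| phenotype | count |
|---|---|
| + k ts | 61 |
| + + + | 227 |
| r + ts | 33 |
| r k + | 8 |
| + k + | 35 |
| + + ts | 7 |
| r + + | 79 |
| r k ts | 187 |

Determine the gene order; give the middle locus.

The two most frequent reciprocal classes, r k ts and + + +, are the parental types, so the F1 was r k ts / + + +.
The two rarest classes, r k + and + + ts, are the double crossovers. Comparing them with the parentals, only the ts allele has switched, so ts is the middle locus and the order is k – ts – r.

ts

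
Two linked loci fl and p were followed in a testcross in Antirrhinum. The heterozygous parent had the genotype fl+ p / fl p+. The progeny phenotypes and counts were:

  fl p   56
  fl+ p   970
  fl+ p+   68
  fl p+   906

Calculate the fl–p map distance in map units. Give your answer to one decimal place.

The recombinant classes are fl+ p+ and fl p: 68 + 56 = 124.
Recombination frequency = 124/2000 = 0.0620 ≈ 6.2%, i.e. 6.2 map units.

6.2 map units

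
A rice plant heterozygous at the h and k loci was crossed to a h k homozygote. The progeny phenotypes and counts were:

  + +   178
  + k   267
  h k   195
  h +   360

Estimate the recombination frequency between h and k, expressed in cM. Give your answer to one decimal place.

The two most frequent classes, + k (267) and h + (360), are the parental types, so the F1 was + k / h +.
The recombinant classes are + + and h k: 178 + 195 = 373.
Recombination frequency = 373/1000 = 0.3730 ≈ 37.3%, i.e. 37.3 cM.

37.3 cM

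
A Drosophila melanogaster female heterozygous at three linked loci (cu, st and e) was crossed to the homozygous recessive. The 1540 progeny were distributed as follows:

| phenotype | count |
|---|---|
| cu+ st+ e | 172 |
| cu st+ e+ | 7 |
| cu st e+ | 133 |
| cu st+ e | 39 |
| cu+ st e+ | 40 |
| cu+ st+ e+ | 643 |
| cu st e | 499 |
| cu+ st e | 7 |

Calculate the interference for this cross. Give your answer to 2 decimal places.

0.27

The two most frequent reciprocal classes, cu st e and cu+ st+ e+, are the parental types, so the F1 was cu st e / cu+ st+ e+.
The two rarest classes, cu+ st e and cu st+ e+, are the double crossovers. Comparing them with the parentals, only the cu allele has switched, so cu is the middle locus and the order is e – cu – st.
e–cu: (305 + 14)/1540 = 0.2071; cu–st: (79 + 14)/1540 = 0.0604.
Expected DCO frequency = 0.2071 × 0.0604 ≈ 0.01251; observed = 14/1540 ≈ 0.00909.
Coefficient of coincidence = 0.00909/0.01251 ≈ 0.73; interference = 1 − 0.73 = 0.27.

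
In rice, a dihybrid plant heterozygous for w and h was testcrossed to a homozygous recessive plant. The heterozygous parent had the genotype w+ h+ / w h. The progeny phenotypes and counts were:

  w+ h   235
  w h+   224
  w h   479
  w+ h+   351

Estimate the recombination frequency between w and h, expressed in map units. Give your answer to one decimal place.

35.6 map units

The recombinant classes are w+ h and w h+: 235 + 224 = 459.
Recombination frequency = 459/1289 = 0.3561 ≈ 35.6%, i.e. 35.6 map units.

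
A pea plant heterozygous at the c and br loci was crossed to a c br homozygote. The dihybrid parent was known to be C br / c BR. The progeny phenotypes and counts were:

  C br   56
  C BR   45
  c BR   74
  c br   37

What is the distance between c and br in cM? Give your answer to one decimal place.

The recombinant classes are C BR and c br: 45 + 37 = 82.
Recombination frequency = 82/212 = 0.3868 ≈ 38.7%, i.e. 38.7 cM.

38.7 cM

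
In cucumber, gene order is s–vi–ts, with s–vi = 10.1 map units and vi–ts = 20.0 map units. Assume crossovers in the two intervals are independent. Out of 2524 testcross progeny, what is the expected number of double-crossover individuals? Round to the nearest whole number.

Map distances give recombination frequencies of 0.101 and 0.200 for the two intervals.
With no interference, expected double-crossover frequency = 0.101 × 0.200 = 0.02020.
Expected number = 0.02020 × 2524 = 50.98 ≈ 51.

51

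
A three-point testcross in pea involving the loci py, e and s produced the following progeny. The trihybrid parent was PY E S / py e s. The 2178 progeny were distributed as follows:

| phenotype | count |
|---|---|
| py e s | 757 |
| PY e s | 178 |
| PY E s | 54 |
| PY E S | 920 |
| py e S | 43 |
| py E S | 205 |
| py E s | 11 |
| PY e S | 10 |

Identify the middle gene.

e

The two rarest classes, PY e S and py E s, are the double crossovers. Comparing them with the parentals, only the e allele has switched, so e is the middle locus and the order is s – e – py.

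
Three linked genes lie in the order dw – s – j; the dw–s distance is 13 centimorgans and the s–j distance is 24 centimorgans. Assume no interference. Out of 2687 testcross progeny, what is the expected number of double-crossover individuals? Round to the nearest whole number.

Map distances give recombination frequencies of 0.130 and 0.240 for the two intervals.
With no interference, expected double-crossover frequency = 0.130 × 0.240 = 0.03120.
Expected number = 0.03120 × 2687 = 83.83 ≈ 84.

84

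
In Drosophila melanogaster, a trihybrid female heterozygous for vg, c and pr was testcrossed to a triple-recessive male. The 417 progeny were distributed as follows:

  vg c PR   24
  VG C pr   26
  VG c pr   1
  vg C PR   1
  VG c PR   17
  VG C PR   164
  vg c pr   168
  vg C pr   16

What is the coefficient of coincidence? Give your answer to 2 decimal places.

0.46

The two most frequent reciprocal classes, VG C PR and vg c pr, are the parental types, so the F1 was VG C PR / vg c pr.
The two rarest classes, vg C PR and VG c pr, are the double crossovers. Comparing them with the parentals, only the vg allele has switched, so vg is the middle locus and the order is c – vg – pr.
c–vg: (33 + 2)/417 = 0.0839; vg–pr: (50 + 2)/417 = 0.1247.
Expected DCO frequency = 0.0839 × 0.1247 ≈ 0.01046; observed = 2/417 ≈ 0.00480.
Coefficient of coincidence = 0.00480/0.01046 ≈ 0.46.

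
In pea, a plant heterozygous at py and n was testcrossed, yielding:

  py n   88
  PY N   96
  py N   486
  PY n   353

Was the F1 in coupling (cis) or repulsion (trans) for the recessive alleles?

The two most frequent classes are PY n (353) and py N (486); these are the parental (non-recombinant) types.
So the F1 carried PY n on one chromosome and py N on the other — the recessive alleles are on opposite chromosomes (trans / repulsion).

trans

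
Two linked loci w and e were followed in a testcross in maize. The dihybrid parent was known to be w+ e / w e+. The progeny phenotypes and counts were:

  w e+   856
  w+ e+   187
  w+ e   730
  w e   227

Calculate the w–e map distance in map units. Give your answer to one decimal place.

The recombinant classes are w+ e+ and w e: 187 + 227 = 414.
Recombination frequency = 414/2000 = 0.2070 ≈ 20.7%, i.e. 20.7 map units.

20.7 map units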